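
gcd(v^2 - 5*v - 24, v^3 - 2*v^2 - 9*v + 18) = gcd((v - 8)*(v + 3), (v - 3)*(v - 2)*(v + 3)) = v + 3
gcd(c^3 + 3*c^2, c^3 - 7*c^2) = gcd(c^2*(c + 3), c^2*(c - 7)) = c^2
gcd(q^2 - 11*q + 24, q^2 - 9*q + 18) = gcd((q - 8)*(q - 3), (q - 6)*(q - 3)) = q - 3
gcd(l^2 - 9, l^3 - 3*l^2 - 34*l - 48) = l + 3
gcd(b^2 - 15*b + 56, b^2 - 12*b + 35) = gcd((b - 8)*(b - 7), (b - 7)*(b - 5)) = b - 7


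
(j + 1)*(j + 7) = j^2 + 8*j + 7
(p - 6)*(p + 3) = p^2 - 3*p - 18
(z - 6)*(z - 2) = z^2 - 8*z + 12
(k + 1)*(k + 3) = k^2 + 4*k + 3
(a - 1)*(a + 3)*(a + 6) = a^3 + 8*a^2 + 9*a - 18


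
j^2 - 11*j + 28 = (j - 7)*(j - 4)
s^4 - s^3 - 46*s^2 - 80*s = s*(s - 8)*(s + 2)*(s + 5)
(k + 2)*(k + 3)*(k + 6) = k^3 + 11*k^2 + 36*k + 36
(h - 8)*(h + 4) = h^2 - 4*h - 32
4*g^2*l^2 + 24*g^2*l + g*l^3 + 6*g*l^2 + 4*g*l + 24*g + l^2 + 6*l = (4*g + l)*(l + 6)*(g*l + 1)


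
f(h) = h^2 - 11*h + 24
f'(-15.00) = -41.00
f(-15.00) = 414.00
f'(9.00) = 7.00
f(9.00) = 6.00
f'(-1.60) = -14.20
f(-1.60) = 44.16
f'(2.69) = -5.62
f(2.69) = 1.65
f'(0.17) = -10.66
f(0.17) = 22.16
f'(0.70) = -9.60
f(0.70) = 16.79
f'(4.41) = -2.18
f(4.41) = -5.06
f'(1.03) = -8.94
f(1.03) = 13.73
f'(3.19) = -4.62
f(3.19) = -0.91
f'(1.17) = -8.66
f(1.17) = 12.50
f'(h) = 2*h - 11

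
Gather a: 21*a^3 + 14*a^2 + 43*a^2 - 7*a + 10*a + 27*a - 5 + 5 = 21*a^3 + 57*a^2 + 30*a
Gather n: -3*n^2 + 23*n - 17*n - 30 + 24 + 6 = -3*n^2 + 6*n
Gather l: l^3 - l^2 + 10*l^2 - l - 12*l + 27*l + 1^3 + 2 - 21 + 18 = l^3 + 9*l^2 + 14*l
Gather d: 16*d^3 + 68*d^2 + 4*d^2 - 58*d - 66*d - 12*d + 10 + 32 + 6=16*d^3 + 72*d^2 - 136*d + 48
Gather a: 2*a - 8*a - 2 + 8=6 - 6*a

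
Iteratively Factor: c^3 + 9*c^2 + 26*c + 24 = (c + 4)*(c^2 + 5*c + 6) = (c + 3)*(c + 4)*(c + 2)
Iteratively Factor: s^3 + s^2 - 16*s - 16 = (s + 1)*(s^2 - 16) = (s + 1)*(s + 4)*(s - 4)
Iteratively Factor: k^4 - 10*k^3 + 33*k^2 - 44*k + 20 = (k - 2)*(k^3 - 8*k^2 + 17*k - 10) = (k - 2)*(k - 1)*(k^2 - 7*k + 10) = (k - 5)*(k - 2)*(k - 1)*(k - 2)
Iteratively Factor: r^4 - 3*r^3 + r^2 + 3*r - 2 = (r + 1)*(r^3 - 4*r^2 + 5*r - 2) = (r - 1)*(r + 1)*(r^2 - 3*r + 2) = (r - 2)*(r - 1)*(r + 1)*(r - 1)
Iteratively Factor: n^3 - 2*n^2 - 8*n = (n)*(n^2 - 2*n - 8) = n*(n - 4)*(n + 2)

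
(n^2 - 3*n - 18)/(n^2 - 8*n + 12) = (n + 3)/(n - 2)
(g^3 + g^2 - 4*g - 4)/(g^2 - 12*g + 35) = (g^3 + g^2 - 4*g - 4)/(g^2 - 12*g + 35)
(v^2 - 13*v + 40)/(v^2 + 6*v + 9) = (v^2 - 13*v + 40)/(v^2 + 6*v + 9)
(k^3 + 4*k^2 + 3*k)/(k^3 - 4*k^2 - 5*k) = (k + 3)/(k - 5)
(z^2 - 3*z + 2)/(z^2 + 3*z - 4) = (z - 2)/(z + 4)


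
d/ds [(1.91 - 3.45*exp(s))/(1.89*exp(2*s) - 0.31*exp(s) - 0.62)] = (6.5205*exp(2*s) - 7.2198*exp(s) + 2.7311)*exp(s)/(3.5721*exp(4*s) - 1.1718*exp(3*s) - 2.2475*exp(2*s) + 0.3844*exp(s) + 0.3844)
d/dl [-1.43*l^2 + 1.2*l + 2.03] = 1.2 - 2.86*l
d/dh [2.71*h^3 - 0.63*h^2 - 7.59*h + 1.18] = 8.13*h^2 - 1.26*h - 7.59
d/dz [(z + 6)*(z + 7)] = 2*z + 13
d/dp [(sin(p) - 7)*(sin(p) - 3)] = 2*(sin(p) - 5)*cos(p)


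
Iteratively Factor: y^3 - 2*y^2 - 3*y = (y - 3)*(y^2 + y) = y*(y - 3)*(y + 1)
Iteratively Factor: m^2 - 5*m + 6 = (m - 2)*(m - 3)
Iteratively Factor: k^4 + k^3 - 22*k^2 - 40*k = (k)*(k^3 + k^2 - 22*k - 40) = k*(k + 2)*(k^2 - k - 20) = k*(k - 5)*(k + 2)*(k + 4)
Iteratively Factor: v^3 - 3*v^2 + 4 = (v - 2)*(v^2 - v - 2) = (v - 2)^2*(v + 1)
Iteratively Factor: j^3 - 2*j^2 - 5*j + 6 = (j - 1)*(j^2 - j - 6) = (j - 3)*(j - 1)*(j + 2)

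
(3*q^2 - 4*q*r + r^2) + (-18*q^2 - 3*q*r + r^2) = -15*q^2 - 7*q*r + 2*r^2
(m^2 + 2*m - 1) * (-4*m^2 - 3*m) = -4*m^4 - 11*m^3 - 2*m^2 + 3*m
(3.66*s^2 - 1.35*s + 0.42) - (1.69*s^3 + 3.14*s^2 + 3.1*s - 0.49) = -1.69*s^3 + 0.52*s^2 - 4.45*s + 0.91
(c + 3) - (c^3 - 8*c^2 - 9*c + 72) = -c^3 + 8*c^2 + 10*c - 69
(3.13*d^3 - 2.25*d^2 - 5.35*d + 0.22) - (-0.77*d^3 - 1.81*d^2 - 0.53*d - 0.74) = 3.9*d^3 - 0.44*d^2 - 4.82*d + 0.96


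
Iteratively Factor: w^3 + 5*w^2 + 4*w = (w + 4)*(w^2 + w) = (w + 1)*(w + 4)*(w)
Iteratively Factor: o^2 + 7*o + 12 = (o + 3)*(o + 4)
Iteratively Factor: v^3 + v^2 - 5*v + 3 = (v - 1)*(v^2 + 2*v - 3) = (v - 1)*(v + 3)*(v - 1)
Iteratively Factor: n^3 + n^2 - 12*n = (n)*(n^2 + n - 12) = n*(n - 3)*(n + 4)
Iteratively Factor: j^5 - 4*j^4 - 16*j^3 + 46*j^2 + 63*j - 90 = (j - 3)*(j^4 - j^3 - 19*j^2 - 11*j + 30) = (j - 5)*(j - 3)*(j^3 + 4*j^2 + j - 6) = (j - 5)*(j - 3)*(j + 3)*(j^2 + j - 2) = (j - 5)*(j - 3)*(j + 2)*(j + 3)*(j - 1)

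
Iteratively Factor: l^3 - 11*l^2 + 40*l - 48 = (l - 4)*(l^2 - 7*l + 12) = (l - 4)*(l - 3)*(l - 4)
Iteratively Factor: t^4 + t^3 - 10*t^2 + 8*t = (t - 1)*(t^3 + 2*t^2 - 8*t) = (t - 1)*(t + 4)*(t^2 - 2*t) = t*(t - 1)*(t + 4)*(t - 2)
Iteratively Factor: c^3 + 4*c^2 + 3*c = (c)*(c^2 + 4*c + 3) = c*(c + 3)*(c + 1)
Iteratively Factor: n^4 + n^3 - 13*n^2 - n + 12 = (n - 1)*(n^3 + 2*n^2 - 11*n - 12) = (n - 1)*(n + 4)*(n^2 - 2*n - 3) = (n - 1)*(n + 1)*(n + 4)*(n - 3)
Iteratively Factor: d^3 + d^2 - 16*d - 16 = (d + 4)*(d^2 - 3*d - 4) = (d - 4)*(d + 4)*(d + 1)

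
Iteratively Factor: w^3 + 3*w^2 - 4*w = (w)*(w^2 + 3*w - 4) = w*(w - 1)*(w + 4)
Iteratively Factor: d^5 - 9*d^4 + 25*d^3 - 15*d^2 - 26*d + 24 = (d - 1)*(d^4 - 8*d^3 + 17*d^2 + 2*d - 24) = (d - 3)*(d - 1)*(d^3 - 5*d^2 + 2*d + 8) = (d - 3)*(d - 1)*(d + 1)*(d^2 - 6*d + 8) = (d - 4)*(d - 3)*(d - 1)*(d + 1)*(d - 2)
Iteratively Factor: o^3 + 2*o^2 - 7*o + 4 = (o - 1)*(o^2 + 3*o - 4) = (o - 1)*(o + 4)*(o - 1)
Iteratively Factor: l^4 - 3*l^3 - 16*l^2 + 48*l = (l)*(l^3 - 3*l^2 - 16*l + 48) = l*(l + 4)*(l^2 - 7*l + 12) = l*(l - 3)*(l + 4)*(l - 4)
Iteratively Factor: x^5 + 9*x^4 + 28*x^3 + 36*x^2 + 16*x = (x)*(x^4 + 9*x^3 + 28*x^2 + 36*x + 16) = x*(x + 2)*(x^3 + 7*x^2 + 14*x + 8) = x*(x + 2)*(x + 4)*(x^2 + 3*x + 2) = x*(x + 1)*(x + 2)*(x + 4)*(x + 2)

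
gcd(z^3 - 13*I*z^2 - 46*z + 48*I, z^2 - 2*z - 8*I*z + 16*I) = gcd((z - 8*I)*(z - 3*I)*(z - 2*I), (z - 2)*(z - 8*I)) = z - 8*I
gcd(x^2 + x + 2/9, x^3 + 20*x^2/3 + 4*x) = x + 2/3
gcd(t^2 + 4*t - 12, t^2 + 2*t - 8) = t - 2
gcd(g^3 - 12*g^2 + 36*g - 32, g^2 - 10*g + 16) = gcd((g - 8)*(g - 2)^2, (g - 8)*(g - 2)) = g^2 - 10*g + 16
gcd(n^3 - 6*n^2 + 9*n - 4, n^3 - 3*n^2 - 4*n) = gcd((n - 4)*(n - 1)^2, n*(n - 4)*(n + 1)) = n - 4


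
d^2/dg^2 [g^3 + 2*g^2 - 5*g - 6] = 6*g + 4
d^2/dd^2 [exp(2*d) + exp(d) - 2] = (4*exp(d) + 1)*exp(d)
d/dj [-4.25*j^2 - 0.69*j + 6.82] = -8.5*j - 0.69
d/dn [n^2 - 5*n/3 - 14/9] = 2*n - 5/3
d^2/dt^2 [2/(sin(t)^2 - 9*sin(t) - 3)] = 2*(4*sin(t)^4 - 27*sin(t)^3 + 87*sin(t)^2 + 27*sin(t) - 168)/(9*sin(t) + cos(t)^2 + 2)^3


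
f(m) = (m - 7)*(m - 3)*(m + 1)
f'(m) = (m - 7)*(m - 3) + (m - 7)*(m + 1) + (m - 3)*(m + 1) = 3*m^2 - 18*m + 11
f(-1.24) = -8.39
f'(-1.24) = 37.93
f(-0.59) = 11.17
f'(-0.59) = 22.66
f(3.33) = -5.24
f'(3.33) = -15.67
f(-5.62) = -502.58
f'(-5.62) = 206.91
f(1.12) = 23.44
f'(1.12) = -5.40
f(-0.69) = 8.80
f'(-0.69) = 24.85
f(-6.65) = -744.23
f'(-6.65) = 263.37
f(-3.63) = -185.35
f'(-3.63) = 115.87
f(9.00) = 120.00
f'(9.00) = 92.00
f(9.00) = 120.00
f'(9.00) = 92.00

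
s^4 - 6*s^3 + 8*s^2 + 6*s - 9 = (s - 3)^2*(s - 1)*(s + 1)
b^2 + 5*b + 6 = (b + 2)*(b + 3)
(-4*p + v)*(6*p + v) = -24*p^2 + 2*p*v + v^2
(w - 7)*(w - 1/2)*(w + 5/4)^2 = w^4 - 5*w^3 - 219*w^2/16 - 95*w/32 + 175/32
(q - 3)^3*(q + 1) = q^4 - 8*q^3 + 18*q^2 - 27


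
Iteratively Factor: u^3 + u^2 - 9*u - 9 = (u + 3)*(u^2 - 2*u - 3) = (u - 3)*(u + 3)*(u + 1)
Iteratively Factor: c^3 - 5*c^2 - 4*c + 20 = (c + 2)*(c^2 - 7*c + 10) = (c - 2)*(c + 2)*(c - 5)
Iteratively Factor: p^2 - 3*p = (p - 3)*(p)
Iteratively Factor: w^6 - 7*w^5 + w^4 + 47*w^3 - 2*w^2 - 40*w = (w + 1)*(w^5 - 8*w^4 + 9*w^3 + 38*w^2 - 40*w) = (w - 5)*(w + 1)*(w^4 - 3*w^3 - 6*w^2 + 8*w) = (w - 5)*(w + 1)*(w + 2)*(w^3 - 5*w^2 + 4*w) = (w - 5)*(w - 4)*(w + 1)*(w + 2)*(w^2 - w) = w*(w - 5)*(w - 4)*(w + 1)*(w + 2)*(w - 1)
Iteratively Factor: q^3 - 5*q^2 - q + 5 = (q + 1)*(q^2 - 6*q + 5) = (q - 1)*(q + 1)*(q - 5)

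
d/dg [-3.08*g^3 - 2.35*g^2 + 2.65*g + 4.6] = -9.24*g^2 - 4.7*g + 2.65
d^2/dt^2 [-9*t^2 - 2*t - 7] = -18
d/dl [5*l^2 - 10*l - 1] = 10*l - 10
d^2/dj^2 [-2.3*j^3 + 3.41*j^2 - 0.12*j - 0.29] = 6.82 - 13.8*j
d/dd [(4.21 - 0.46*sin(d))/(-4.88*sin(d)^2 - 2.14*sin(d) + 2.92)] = (-2.2448*sin(d)^2 + 41.0896*sin(d) + 7.6662)*cos(d)/(23.8144*sin(d)^4 + 20.8864*sin(d)^3 - 23.9196*sin(d)^2 - 12.4976*sin(d) + 8.5264)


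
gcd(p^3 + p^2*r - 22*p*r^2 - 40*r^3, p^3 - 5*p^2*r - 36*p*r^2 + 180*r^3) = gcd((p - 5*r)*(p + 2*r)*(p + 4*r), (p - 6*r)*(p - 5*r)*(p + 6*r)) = p - 5*r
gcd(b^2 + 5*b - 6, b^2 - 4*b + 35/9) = 1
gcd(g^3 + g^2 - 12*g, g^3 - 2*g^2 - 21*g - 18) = 1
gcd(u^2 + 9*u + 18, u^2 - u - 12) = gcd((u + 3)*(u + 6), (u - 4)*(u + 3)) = u + 3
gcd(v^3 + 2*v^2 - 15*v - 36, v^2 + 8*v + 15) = v + 3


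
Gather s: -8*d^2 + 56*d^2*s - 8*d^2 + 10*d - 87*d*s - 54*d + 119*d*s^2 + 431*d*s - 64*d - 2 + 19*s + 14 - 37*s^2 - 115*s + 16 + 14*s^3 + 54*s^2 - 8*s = -16*d^2 - 108*d + 14*s^3 + s^2*(119*d + 17) + s*(56*d^2 + 344*d - 104) + 28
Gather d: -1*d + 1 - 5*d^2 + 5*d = -5*d^2 + 4*d + 1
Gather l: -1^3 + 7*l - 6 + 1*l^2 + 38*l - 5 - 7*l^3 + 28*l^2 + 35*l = -7*l^3 + 29*l^2 + 80*l - 12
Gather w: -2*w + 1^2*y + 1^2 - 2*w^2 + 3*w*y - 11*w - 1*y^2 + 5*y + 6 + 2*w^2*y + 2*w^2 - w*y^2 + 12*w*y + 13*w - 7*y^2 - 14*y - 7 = 2*w^2*y + w*(-y^2 + 15*y) - 8*y^2 - 8*y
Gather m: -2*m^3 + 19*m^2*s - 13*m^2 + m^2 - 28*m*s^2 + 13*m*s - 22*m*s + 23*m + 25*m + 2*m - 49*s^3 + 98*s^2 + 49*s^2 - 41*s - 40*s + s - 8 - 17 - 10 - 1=-2*m^3 + m^2*(19*s - 12) + m*(-28*s^2 - 9*s + 50) - 49*s^3 + 147*s^2 - 80*s - 36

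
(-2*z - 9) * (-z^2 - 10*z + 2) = 2*z^3 + 29*z^2 + 86*z - 18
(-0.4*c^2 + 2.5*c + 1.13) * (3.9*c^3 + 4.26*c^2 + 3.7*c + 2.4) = -1.56*c^5 + 8.046*c^4 + 13.577*c^3 + 13.1038*c^2 + 10.181*c + 2.712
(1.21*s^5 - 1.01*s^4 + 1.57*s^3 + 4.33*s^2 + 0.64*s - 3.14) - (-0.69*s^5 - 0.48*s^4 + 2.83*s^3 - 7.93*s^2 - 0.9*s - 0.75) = 1.9*s^5 - 0.53*s^4 - 1.26*s^3 + 12.26*s^2 + 1.54*s - 2.39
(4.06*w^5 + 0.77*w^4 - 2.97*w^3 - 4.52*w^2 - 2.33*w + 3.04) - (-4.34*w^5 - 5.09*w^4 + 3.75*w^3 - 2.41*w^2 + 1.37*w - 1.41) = 8.4*w^5 + 5.86*w^4 - 6.72*w^3 - 2.11*w^2 - 3.7*w + 4.45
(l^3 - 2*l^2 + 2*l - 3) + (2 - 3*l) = l^3 - 2*l^2 - l - 1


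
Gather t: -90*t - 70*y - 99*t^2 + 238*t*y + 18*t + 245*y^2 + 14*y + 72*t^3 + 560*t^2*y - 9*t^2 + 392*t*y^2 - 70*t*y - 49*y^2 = 72*t^3 + t^2*(560*y - 108) + t*(392*y^2 + 168*y - 72) + 196*y^2 - 56*y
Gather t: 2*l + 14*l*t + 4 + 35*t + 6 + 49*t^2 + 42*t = 2*l + 49*t^2 + t*(14*l + 77) + 10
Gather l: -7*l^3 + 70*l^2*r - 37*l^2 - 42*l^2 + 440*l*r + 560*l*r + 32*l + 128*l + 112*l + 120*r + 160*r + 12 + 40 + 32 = -7*l^3 + l^2*(70*r - 79) + l*(1000*r + 272) + 280*r + 84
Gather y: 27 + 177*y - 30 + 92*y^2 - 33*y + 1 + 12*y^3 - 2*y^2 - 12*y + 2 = 12*y^3 + 90*y^2 + 132*y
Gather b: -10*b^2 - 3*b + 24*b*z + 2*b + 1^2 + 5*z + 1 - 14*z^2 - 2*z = -10*b^2 + b*(24*z - 1) - 14*z^2 + 3*z + 2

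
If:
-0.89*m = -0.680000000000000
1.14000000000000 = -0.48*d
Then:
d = -2.38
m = 0.76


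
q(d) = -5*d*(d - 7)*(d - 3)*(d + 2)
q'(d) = -5*d*(d - 7)*(d - 3) - 5*d*(d - 7)*(d + 2) - 5*d*(d - 3)*(d + 2) - 5*(d - 7)*(d - 3)*(d + 2)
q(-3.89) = -2758.22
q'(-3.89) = 2822.03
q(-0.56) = 108.52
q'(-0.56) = -163.26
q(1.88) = -209.15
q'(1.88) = 62.43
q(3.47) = 157.46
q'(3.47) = 364.57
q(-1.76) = 88.07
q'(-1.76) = 288.35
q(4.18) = 429.80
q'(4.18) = 384.20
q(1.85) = -210.92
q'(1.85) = 55.57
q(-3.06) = -988.71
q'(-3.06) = 1517.28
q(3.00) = 0.00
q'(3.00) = 300.00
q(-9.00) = -60480.00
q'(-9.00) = 24180.00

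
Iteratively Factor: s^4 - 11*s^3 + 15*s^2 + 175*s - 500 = (s - 5)*(s^3 - 6*s^2 - 15*s + 100) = (s - 5)*(s + 4)*(s^2 - 10*s + 25) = (s - 5)^2*(s + 4)*(s - 5)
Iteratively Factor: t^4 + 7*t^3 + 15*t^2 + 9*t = (t)*(t^3 + 7*t^2 + 15*t + 9) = t*(t + 3)*(t^2 + 4*t + 3) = t*(t + 1)*(t + 3)*(t + 3)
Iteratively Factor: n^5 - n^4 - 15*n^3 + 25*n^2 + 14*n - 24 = (n - 1)*(n^4 - 15*n^2 + 10*n + 24) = (n - 3)*(n - 1)*(n^3 + 3*n^2 - 6*n - 8) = (n - 3)*(n - 1)*(n + 1)*(n^2 + 2*n - 8) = (n - 3)*(n - 1)*(n + 1)*(n + 4)*(n - 2)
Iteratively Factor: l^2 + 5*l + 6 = (l + 2)*(l + 3)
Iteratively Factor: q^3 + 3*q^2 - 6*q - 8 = (q + 1)*(q^2 + 2*q - 8) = (q - 2)*(q + 1)*(q + 4)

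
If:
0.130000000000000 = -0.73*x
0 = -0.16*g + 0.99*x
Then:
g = -1.10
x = -0.18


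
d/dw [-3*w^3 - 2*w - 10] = -9*w^2 - 2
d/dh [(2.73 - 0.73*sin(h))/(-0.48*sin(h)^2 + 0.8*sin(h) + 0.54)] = (-0.3504*sin(h)^2 + 2.6208*sin(h) - 2.5782)*cos(h)/(0.2304*sin(h)^4 - 0.768*sin(h)^3 + 0.1216*sin(h)^2 + 0.864*sin(h) + 0.2916)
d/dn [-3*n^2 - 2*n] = -6*n - 2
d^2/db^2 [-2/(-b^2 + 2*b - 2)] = 4*(-b^2 + 2*b + 4*(b - 1)^2 - 2)/(b^2 - 2*b + 2)^3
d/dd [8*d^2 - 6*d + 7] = 16*d - 6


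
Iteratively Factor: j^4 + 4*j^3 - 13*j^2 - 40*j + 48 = (j + 4)*(j^3 - 13*j + 12) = (j - 3)*(j + 4)*(j^2 + 3*j - 4) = (j - 3)*(j + 4)^2*(j - 1)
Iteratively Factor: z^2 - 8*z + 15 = (z - 3)*(z - 5)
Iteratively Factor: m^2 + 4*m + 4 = (m + 2)*(m + 2)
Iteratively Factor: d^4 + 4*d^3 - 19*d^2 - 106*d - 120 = (d + 4)*(d^3 - 19*d - 30) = (d - 5)*(d + 4)*(d^2 + 5*d + 6) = (d - 5)*(d + 2)*(d + 4)*(d + 3)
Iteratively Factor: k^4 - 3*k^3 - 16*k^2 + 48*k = (k - 4)*(k^3 + k^2 - 12*k) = (k - 4)*(k + 4)*(k^2 - 3*k) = k*(k - 4)*(k + 4)*(k - 3)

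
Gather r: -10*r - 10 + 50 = 40 - 10*r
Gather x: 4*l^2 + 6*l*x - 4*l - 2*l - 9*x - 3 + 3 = 4*l^2 - 6*l + x*(6*l - 9)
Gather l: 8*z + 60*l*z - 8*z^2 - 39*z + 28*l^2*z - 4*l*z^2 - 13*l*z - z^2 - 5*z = 28*l^2*z + l*(-4*z^2 + 47*z) - 9*z^2 - 36*z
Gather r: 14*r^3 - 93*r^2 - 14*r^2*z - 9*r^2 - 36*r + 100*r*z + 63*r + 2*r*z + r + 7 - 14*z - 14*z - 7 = 14*r^3 + r^2*(-14*z - 102) + r*(102*z + 28) - 28*z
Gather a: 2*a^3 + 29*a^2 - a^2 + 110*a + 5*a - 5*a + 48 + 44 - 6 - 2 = 2*a^3 + 28*a^2 + 110*a + 84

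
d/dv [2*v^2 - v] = 4*v - 1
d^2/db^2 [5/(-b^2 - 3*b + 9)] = 10*(b^2 + 3*b - (2*b + 3)^2 - 9)/(b^2 + 3*b - 9)^3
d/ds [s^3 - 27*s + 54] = 3*s^2 - 27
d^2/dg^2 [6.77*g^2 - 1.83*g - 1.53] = 13.5400000000000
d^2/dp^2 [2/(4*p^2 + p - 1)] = 4*(-16*p^2 - 4*p + (8*p + 1)^2 + 4)/(4*p^2 + p - 1)^3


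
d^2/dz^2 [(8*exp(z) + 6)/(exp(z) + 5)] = 34*(5 - exp(z))*exp(z)/(exp(3*z) + 15*exp(2*z) + 75*exp(z) + 125)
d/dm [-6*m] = -6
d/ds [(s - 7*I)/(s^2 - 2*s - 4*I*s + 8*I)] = (-s^2 + 14*I*s + 28 - 6*I)/(s^4 + s^3*(-4 - 8*I) + s^2*(-12 + 32*I) + s*(64 - 32*I) - 64)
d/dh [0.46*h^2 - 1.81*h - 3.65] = 0.92*h - 1.81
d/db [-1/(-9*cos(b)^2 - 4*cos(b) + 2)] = 2*(9*cos(b) + 2)*sin(b)/(9*cos(b)^2 + 4*cos(b) - 2)^2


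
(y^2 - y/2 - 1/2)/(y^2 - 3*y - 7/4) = 2*(y - 1)/(2*y - 7)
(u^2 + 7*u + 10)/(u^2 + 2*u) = (u + 5)/u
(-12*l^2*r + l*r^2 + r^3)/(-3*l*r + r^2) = 4*l + r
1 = 1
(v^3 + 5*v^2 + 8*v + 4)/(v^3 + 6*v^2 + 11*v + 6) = (v + 2)/(v + 3)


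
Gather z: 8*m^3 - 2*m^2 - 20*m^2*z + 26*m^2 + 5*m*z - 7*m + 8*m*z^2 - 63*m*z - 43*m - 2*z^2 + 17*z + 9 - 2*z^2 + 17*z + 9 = 8*m^3 + 24*m^2 - 50*m + z^2*(8*m - 4) + z*(-20*m^2 - 58*m + 34) + 18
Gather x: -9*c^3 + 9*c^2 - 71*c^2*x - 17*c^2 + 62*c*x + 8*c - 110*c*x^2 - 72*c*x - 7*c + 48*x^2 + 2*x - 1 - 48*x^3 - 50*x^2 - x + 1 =-9*c^3 - 8*c^2 + c - 48*x^3 + x^2*(-110*c - 2) + x*(-71*c^2 - 10*c + 1)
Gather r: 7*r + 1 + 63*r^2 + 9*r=63*r^2 + 16*r + 1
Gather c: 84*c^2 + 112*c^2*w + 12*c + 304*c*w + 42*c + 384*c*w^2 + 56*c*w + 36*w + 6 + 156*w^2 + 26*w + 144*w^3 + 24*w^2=c^2*(112*w + 84) + c*(384*w^2 + 360*w + 54) + 144*w^3 + 180*w^2 + 62*w + 6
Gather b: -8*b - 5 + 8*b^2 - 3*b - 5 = 8*b^2 - 11*b - 10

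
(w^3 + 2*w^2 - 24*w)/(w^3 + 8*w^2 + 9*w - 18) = w*(w - 4)/(w^2 + 2*w - 3)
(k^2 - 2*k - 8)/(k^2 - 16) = (k + 2)/(k + 4)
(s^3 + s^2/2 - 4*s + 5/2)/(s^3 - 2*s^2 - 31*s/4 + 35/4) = 2*(s - 1)/(2*s - 7)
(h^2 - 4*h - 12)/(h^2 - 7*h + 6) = (h + 2)/(h - 1)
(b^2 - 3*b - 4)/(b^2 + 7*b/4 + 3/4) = 4*(b - 4)/(4*b + 3)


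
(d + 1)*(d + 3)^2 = d^3 + 7*d^2 + 15*d + 9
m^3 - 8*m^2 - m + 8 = (m - 8)*(m - 1)*(m + 1)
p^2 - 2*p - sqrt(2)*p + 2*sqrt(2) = (p - 2)*(p - sqrt(2))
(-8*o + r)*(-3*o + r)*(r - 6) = 24*o^2*r - 144*o^2 - 11*o*r^2 + 66*o*r + r^3 - 6*r^2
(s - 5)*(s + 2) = s^2 - 3*s - 10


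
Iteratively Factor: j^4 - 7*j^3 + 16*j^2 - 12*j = (j - 3)*(j^3 - 4*j^2 + 4*j) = j*(j - 3)*(j^2 - 4*j + 4) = j*(j - 3)*(j - 2)*(j - 2)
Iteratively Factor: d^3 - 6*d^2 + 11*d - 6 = (d - 2)*(d^2 - 4*d + 3) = (d - 2)*(d - 1)*(d - 3)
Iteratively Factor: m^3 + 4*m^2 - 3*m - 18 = (m + 3)*(m^2 + m - 6) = (m + 3)^2*(m - 2)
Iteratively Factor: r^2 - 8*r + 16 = (r - 4)*(r - 4)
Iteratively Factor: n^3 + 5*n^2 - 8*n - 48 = (n - 3)*(n^2 + 8*n + 16) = (n - 3)*(n + 4)*(n + 4)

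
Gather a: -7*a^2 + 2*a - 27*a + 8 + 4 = -7*a^2 - 25*a + 12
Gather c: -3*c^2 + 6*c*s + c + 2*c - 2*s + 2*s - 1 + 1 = -3*c^2 + c*(6*s + 3)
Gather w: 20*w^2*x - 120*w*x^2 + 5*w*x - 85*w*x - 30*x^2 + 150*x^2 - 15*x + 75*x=20*w^2*x + w*(-120*x^2 - 80*x) + 120*x^2 + 60*x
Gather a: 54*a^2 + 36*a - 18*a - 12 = 54*a^2 + 18*a - 12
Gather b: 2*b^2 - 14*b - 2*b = 2*b^2 - 16*b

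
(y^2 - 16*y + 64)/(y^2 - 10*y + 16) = (y - 8)/(y - 2)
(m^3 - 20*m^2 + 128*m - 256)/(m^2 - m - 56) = (m^2 - 12*m + 32)/(m + 7)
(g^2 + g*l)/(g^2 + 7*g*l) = (g + l)/(g + 7*l)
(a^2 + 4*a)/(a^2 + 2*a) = (a + 4)/(a + 2)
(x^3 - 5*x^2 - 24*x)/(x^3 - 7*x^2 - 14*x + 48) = x/(x - 2)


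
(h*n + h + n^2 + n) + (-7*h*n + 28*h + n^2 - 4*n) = -6*h*n + 29*h + 2*n^2 - 3*n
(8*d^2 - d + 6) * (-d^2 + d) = -8*d^4 + 9*d^3 - 7*d^2 + 6*d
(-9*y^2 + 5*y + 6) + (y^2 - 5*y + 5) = 11 - 8*y^2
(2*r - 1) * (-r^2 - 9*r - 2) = -2*r^3 - 17*r^2 + 5*r + 2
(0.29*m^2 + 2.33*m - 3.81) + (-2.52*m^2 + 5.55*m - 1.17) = -2.23*m^2 + 7.88*m - 4.98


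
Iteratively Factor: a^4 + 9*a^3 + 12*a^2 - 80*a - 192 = (a + 4)*(a^3 + 5*a^2 - 8*a - 48) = (a + 4)^2*(a^2 + a - 12) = (a + 4)^3*(a - 3)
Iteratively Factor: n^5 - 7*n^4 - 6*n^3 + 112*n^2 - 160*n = (n - 5)*(n^4 - 2*n^3 - 16*n^2 + 32*n) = (n - 5)*(n - 2)*(n^3 - 16*n) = (n - 5)*(n - 2)*(n + 4)*(n^2 - 4*n) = (n - 5)*(n - 4)*(n - 2)*(n + 4)*(n)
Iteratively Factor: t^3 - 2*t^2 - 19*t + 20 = (t - 1)*(t^2 - t - 20) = (t - 5)*(t - 1)*(t + 4)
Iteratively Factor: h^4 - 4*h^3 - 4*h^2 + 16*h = (h - 2)*(h^3 - 2*h^2 - 8*h) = h*(h - 2)*(h^2 - 2*h - 8) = h*(h - 2)*(h + 2)*(h - 4)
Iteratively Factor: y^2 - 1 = (y + 1)*(y - 1)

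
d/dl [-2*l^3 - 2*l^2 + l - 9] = -6*l^2 - 4*l + 1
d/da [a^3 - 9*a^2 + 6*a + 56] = 3*a^2 - 18*a + 6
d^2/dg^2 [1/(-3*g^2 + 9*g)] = 2*(g*(g - 3) - (2*g - 3)^2)/(3*g^3*(g - 3)^3)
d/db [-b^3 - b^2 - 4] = b*(-3*b - 2)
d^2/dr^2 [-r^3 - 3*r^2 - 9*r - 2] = -6*r - 6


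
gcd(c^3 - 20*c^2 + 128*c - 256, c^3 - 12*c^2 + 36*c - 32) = c - 8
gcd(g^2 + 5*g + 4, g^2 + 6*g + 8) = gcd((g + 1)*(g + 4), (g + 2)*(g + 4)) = g + 4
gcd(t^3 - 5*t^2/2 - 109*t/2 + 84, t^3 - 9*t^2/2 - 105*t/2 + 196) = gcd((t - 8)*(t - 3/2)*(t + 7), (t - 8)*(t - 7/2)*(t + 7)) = t^2 - t - 56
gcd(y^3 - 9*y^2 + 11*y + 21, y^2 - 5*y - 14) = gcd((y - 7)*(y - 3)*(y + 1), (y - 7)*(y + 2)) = y - 7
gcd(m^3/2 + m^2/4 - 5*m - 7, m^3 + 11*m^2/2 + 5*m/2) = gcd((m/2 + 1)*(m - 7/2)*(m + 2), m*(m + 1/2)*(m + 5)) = 1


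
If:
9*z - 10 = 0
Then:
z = 10/9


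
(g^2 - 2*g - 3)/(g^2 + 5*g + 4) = (g - 3)/(g + 4)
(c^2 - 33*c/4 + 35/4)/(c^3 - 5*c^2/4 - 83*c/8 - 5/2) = 2*(-4*c^2 + 33*c - 35)/(-8*c^3 + 10*c^2 + 83*c + 20)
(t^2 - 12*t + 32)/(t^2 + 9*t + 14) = (t^2 - 12*t + 32)/(t^2 + 9*t + 14)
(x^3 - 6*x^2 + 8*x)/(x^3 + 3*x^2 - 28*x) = (x - 2)/(x + 7)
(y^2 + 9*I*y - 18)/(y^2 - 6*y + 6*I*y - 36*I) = (y + 3*I)/(y - 6)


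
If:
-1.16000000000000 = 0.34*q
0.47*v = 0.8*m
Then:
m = 0.5875*v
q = -3.41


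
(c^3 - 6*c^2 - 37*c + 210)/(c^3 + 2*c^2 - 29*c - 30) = (c - 7)/(c + 1)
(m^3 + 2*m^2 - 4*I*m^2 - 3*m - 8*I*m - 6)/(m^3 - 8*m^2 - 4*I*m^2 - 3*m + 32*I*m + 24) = (m + 2)/(m - 8)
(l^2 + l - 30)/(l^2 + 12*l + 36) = (l - 5)/(l + 6)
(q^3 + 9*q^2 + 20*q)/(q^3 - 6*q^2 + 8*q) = (q^2 + 9*q + 20)/(q^2 - 6*q + 8)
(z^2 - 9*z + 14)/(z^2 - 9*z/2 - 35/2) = 2*(z - 2)/(2*z + 5)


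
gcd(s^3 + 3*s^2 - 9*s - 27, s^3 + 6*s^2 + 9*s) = s^2 + 6*s + 9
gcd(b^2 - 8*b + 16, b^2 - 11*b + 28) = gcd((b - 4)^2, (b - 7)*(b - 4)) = b - 4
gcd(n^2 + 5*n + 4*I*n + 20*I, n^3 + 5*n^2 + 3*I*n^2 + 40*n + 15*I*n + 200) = n + 5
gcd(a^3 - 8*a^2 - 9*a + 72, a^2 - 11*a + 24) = a^2 - 11*a + 24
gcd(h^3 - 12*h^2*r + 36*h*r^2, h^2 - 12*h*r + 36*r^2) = h^2 - 12*h*r + 36*r^2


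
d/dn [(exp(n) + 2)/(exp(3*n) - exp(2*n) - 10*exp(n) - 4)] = ((exp(n) + 2)*(-3*exp(2*n) + 2*exp(n) + 10) + exp(3*n) - exp(2*n) - 10*exp(n) - 4)*exp(n)/(-exp(3*n) + exp(2*n) + 10*exp(n) + 4)^2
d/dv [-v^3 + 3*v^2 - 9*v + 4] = -3*v^2 + 6*v - 9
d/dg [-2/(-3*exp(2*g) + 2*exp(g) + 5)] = (4 - 12*exp(g))*exp(g)/(-3*exp(2*g) + 2*exp(g) + 5)^2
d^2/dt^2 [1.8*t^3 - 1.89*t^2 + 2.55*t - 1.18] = 10.8*t - 3.78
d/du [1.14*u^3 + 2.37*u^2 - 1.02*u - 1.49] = 3.42*u^2 + 4.74*u - 1.02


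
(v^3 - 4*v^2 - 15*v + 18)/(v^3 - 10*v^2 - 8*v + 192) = (v^2 + 2*v - 3)/(v^2 - 4*v - 32)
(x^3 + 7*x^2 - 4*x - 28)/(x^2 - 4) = x + 7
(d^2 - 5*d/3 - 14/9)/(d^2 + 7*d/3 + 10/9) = (3*d - 7)/(3*d + 5)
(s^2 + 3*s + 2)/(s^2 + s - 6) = (s^2 + 3*s + 2)/(s^2 + s - 6)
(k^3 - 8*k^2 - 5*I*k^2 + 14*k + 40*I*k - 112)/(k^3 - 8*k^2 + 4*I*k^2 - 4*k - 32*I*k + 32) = (k - 7*I)/(k + 2*I)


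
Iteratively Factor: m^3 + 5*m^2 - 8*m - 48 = (m - 3)*(m^2 + 8*m + 16) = (m - 3)*(m + 4)*(m + 4)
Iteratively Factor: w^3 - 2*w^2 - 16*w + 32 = (w + 4)*(w^2 - 6*w + 8) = (w - 2)*(w + 4)*(w - 4)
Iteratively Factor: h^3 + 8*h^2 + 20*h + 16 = (h + 2)*(h^2 + 6*h + 8) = (h + 2)^2*(h + 4)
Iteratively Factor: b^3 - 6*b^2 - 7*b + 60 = (b + 3)*(b^2 - 9*b + 20) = (b - 4)*(b + 3)*(b - 5)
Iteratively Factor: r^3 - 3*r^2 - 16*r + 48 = (r - 4)*(r^2 + r - 12) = (r - 4)*(r - 3)*(r + 4)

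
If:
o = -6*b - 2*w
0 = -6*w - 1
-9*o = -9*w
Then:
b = 1/12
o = -1/6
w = -1/6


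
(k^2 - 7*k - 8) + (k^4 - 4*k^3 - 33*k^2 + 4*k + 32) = k^4 - 4*k^3 - 32*k^2 - 3*k + 24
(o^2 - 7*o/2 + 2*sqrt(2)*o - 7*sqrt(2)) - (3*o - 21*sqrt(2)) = o^2 - 13*o/2 + 2*sqrt(2)*o + 14*sqrt(2)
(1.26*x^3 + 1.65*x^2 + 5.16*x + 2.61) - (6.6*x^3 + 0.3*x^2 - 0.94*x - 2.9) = -5.34*x^3 + 1.35*x^2 + 6.1*x + 5.51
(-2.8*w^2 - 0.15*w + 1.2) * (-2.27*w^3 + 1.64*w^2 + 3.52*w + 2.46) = 6.356*w^5 - 4.2515*w^4 - 12.826*w^3 - 5.448*w^2 + 3.855*w + 2.952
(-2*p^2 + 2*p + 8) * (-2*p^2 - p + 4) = 4*p^4 - 2*p^3 - 26*p^2 + 32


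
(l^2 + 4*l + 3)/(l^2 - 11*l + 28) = (l^2 + 4*l + 3)/(l^2 - 11*l + 28)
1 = 1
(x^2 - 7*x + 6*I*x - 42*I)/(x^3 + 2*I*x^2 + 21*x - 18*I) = (x - 7)/(x^2 - 4*I*x - 3)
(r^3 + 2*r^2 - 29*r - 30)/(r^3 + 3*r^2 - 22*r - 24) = (r - 5)/(r - 4)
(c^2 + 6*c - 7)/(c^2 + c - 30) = (c^2 + 6*c - 7)/(c^2 + c - 30)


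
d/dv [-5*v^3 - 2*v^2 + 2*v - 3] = -15*v^2 - 4*v + 2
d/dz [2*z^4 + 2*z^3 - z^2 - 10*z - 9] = 8*z^3 + 6*z^2 - 2*z - 10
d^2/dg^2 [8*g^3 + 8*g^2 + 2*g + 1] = 48*g + 16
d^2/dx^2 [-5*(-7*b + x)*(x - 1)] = -10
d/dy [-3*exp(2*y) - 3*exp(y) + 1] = (-6*exp(y) - 3)*exp(y)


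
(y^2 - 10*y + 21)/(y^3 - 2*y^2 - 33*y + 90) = (y - 7)/(y^2 + y - 30)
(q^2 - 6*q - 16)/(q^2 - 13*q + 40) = (q + 2)/(q - 5)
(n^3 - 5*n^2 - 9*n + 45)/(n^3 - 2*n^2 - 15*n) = (n - 3)/n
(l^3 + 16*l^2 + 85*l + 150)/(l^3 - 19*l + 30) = (l^2 + 11*l + 30)/(l^2 - 5*l + 6)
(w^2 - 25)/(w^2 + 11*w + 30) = (w - 5)/(w + 6)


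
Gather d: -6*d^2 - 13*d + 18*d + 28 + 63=-6*d^2 + 5*d + 91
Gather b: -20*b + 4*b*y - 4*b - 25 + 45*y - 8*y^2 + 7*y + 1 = b*(4*y - 24) - 8*y^2 + 52*y - 24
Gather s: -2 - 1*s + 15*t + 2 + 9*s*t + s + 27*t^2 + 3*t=9*s*t + 27*t^2 + 18*t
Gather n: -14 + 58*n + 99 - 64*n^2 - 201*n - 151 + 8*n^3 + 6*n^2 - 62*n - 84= 8*n^3 - 58*n^2 - 205*n - 150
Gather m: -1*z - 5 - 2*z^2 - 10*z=-2*z^2 - 11*z - 5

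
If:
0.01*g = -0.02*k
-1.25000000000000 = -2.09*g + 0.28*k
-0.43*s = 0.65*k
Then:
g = 0.56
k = -0.28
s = 0.42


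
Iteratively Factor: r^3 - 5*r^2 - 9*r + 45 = (r - 5)*(r^2 - 9) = (r - 5)*(r + 3)*(r - 3)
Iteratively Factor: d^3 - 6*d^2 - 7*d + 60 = (d - 5)*(d^2 - d - 12) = (d - 5)*(d - 4)*(d + 3)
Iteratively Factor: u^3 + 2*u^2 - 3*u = (u - 1)*(u^2 + 3*u) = u*(u - 1)*(u + 3)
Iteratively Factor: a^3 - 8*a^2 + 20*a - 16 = (a - 2)*(a^2 - 6*a + 8) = (a - 2)^2*(a - 4)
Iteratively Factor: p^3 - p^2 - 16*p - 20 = (p + 2)*(p^2 - 3*p - 10) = (p - 5)*(p + 2)*(p + 2)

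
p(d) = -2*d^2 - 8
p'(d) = -4*d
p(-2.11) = -16.90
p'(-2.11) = 8.44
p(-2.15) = -17.24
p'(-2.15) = 8.60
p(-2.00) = -16.00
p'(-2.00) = 8.00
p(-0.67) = -8.90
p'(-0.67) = 2.68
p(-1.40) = -11.92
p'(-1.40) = 5.60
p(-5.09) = -59.82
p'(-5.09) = 20.36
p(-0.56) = -8.63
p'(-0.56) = 2.24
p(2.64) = -21.94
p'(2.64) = -10.56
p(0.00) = -8.00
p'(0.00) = 0.00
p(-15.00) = -458.00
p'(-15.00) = 60.00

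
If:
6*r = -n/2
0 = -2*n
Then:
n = 0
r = 0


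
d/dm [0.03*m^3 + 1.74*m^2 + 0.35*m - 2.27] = 0.09*m^2 + 3.48*m + 0.35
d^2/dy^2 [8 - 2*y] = 0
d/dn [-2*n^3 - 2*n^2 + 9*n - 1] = -6*n^2 - 4*n + 9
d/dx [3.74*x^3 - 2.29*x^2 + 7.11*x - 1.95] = 11.22*x^2 - 4.58*x + 7.11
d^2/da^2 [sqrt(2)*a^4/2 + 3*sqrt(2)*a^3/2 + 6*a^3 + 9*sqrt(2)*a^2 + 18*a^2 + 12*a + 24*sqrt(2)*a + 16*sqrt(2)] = 6*sqrt(2)*a^2 + 9*sqrt(2)*a + 36*a + 18*sqrt(2) + 36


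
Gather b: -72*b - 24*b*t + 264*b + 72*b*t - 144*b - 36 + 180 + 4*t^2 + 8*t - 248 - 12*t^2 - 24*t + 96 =b*(48*t + 48) - 8*t^2 - 16*t - 8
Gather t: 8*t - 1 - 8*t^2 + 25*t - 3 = -8*t^2 + 33*t - 4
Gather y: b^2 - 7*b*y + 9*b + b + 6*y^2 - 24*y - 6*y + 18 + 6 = b^2 + 10*b + 6*y^2 + y*(-7*b - 30) + 24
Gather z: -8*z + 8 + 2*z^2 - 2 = 2*z^2 - 8*z + 6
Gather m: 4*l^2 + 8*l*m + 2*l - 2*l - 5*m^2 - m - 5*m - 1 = 4*l^2 - 5*m^2 + m*(8*l - 6) - 1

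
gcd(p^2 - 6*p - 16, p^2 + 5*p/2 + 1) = p + 2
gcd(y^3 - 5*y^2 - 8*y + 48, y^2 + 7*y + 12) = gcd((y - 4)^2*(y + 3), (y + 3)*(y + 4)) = y + 3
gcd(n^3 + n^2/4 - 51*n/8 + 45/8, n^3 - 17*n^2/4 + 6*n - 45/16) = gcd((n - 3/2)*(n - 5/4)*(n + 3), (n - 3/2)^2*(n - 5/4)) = n^2 - 11*n/4 + 15/8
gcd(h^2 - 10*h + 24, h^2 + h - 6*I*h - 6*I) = 1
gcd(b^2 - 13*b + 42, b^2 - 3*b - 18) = b - 6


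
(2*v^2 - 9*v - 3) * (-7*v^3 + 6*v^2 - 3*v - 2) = -14*v^5 + 75*v^4 - 39*v^3 + 5*v^2 + 27*v + 6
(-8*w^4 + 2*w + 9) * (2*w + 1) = -16*w^5 - 8*w^4 + 4*w^2 + 20*w + 9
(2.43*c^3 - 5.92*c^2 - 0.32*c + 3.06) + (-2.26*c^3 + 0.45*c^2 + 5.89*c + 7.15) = 0.17*c^3 - 5.47*c^2 + 5.57*c + 10.21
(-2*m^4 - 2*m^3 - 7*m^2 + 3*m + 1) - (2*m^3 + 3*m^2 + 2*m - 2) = -2*m^4 - 4*m^3 - 10*m^2 + m + 3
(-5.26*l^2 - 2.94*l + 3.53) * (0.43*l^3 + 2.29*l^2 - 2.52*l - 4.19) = -2.2618*l^5 - 13.3096*l^4 + 8.0405*l^3 + 37.5319*l^2 + 3.423*l - 14.7907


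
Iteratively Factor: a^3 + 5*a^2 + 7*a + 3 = (a + 1)*(a^2 + 4*a + 3) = (a + 1)*(a + 3)*(a + 1)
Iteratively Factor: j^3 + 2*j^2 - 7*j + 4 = (j - 1)*(j^2 + 3*j - 4) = (j - 1)^2*(j + 4)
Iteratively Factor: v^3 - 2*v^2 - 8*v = (v)*(v^2 - 2*v - 8) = v*(v - 4)*(v + 2)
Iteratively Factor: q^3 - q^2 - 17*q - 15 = (q + 3)*(q^2 - 4*q - 5) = (q + 1)*(q + 3)*(q - 5)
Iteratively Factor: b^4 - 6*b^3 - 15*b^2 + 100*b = (b - 5)*(b^3 - b^2 - 20*b) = (b - 5)^2*(b^2 + 4*b) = (b - 5)^2*(b + 4)*(b)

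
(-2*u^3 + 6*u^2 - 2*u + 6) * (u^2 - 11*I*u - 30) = -2*u^5 + 6*u^4 + 22*I*u^4 + 58*u^3 - 66*I*u^3 - 174*u^2 + 22*I*u^2 + 60*u - 66*I*u - 180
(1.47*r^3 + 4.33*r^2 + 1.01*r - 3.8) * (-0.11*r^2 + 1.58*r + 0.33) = -0.1617*r^5 + 1.8463*r^4 + 7.2154*r^3 + 3.4427*r^2 - 5.6707*r - 1.254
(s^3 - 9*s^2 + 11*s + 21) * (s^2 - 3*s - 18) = s^5 - 12*s^4 + 20*s^3 + 150*s^2 - 261*s - 378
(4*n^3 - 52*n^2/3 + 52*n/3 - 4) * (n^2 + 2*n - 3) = 4*n^5 - 28*n^4/3 - 88*n^3/3 + 248*n^2/3 - 60*n + 12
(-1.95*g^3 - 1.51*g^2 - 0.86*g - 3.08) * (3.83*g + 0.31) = -7.4685*g^4 - 6.3878*g^3 - 3.7619*g^2 - 12.063*g - 0.9548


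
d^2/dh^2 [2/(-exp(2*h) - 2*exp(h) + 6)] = 4*(-4*(exp(h) + 1)^2*exp(h) + (2*exp(h) + 1)*(exp(2*h) + 2*exp(h) - 6))*exp(h)/(exp(2*h) + 2*exp(h) - 6)^3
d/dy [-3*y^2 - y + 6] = -6*y - 1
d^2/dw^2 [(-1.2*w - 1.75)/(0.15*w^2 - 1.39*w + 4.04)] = (-(0.3*w - 1.39)*(0.6*w - 2.78)*(1.2*w + 1.75) + (1.08*w - 2.811)*(0.15*w^2 - 1.39*w + 4.04))/(0.15*w^2 - 1.39*w + 4.04)^3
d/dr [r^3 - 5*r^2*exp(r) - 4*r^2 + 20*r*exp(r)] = -5*r^2*exp(r) + 3*r^2 + 10*r*exp(r) - 8*r + 20*exp(r)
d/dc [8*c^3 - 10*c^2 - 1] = 4*c*(6*c - 5)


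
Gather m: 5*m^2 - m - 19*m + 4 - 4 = 5*m^2 - 20*m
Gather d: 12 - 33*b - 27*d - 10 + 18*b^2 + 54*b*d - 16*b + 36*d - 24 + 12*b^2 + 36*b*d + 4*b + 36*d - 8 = 30*b^2 - 45*b + d*(90*b + 45) - 30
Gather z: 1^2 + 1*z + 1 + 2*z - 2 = 3*z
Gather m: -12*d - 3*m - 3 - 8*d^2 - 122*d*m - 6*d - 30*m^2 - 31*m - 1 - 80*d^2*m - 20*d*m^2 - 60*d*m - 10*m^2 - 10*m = -8*d^2 - 18*d + m^2*(-20*d - 40) + m*(-80*d^2 - 182*d - 44) - 4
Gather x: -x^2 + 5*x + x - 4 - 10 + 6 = -x^2 + 6*x - 8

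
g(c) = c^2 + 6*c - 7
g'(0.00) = 6.00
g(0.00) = -7.00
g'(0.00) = 6.00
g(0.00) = -7.00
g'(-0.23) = 5.54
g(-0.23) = -8.33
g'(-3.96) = -1.92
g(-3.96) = -15.08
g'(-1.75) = 2.50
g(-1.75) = -14.44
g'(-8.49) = -10.98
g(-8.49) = 14.14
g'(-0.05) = 5.90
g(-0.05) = -7.30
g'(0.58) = 7.16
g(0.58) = -3.18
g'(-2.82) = 0.36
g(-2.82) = -15.97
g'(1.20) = 8.40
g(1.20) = 1.64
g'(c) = 2*c + 6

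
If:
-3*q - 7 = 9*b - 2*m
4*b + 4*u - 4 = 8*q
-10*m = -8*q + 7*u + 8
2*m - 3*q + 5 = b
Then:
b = -3/2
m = -11/4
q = 1/3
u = 19/6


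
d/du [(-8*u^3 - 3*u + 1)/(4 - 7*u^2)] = (56*u^4 - 117*u^2 + 14*u - 12)/(49*u^4 - 56*u^2 + 16)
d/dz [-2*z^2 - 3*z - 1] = -4*z - 3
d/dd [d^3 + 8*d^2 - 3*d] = 3*d^2 + 16*d - 3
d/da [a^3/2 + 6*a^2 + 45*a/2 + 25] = 3*a^2/2 + 12*a + 45/2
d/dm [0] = 0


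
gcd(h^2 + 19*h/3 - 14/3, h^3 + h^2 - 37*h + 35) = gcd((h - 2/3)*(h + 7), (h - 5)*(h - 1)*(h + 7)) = h + 7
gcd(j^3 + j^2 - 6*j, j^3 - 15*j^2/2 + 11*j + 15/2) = 1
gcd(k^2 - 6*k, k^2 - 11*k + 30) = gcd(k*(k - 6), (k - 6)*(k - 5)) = k - 6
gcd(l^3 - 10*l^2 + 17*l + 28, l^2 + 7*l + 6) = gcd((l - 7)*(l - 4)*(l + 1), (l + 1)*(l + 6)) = l + 1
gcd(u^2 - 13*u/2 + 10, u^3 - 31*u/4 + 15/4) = u - 5/2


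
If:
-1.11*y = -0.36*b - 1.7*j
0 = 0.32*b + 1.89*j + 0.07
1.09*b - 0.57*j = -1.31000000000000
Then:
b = -1.12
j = 0.15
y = -0.13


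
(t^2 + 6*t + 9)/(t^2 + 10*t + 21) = (t + 3)/(t + 7)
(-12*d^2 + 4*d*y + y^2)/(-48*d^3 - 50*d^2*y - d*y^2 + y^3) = (-2*d + y)/(-8*d^2 - 7*d*y + y^2)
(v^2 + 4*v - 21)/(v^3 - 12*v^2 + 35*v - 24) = (v + 7)/(v^2 - 9*v + 8)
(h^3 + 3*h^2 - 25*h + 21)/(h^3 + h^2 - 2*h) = (h^2 + 4*h - 21)/(h*(h + 2))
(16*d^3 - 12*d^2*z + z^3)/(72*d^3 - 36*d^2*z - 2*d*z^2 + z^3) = (-8*d^2 + 2*d*z + z^2)/(-36*d^2 + z^2)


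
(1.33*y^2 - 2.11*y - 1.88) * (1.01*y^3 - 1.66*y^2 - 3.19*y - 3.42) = 1.3433*y^5 - 4.3389*y^4 - 2.6389*y^3 + 5.3031*y^2 + 13.2134*y + 6.4296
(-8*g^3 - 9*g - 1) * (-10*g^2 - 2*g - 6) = 80*g^5 + 16*g^4 + 138*g^3 + 28*g^2 + 56*g + 6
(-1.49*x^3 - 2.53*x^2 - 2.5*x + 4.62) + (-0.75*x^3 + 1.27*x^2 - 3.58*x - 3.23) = -2.24*x^3 - 1.26*x^2 - 6.08*x + 1.39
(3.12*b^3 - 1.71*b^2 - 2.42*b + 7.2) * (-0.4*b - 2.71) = -1.248*b^4 - 7.7712*b^3 + 5.6021*b^2 + 3.6782*b - 19.512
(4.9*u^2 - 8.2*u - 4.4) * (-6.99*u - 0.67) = -34.251*u^3 + 54.035*u^2 + 36.25*u + 2.948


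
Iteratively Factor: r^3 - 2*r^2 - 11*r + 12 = (r - 4)*(r^2 + 2*r - 3) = (r - 4)*(r - 1)*(r + 3)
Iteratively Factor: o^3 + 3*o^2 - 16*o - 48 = (o - 4)*(o^2 + 7*o + 12) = (o - 4)*(o + 4)*(o + 3)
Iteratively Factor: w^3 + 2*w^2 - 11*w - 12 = (w + 4)*(w^2 - 2*w - 3) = (w + 1)*(w + 4)*(w - 3)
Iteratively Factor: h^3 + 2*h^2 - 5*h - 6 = (h + 1)*(h^2 + h - 6) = (h - 2)*(h + 1)*(h + 3)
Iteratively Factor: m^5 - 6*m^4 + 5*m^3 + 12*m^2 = (m)*(m^4 - 6*m^3 + 5*m^2 + 12*m) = m^2*(m^3 - 6*m^2 + 5*m + 12) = m^2*(m + 1)*(m^2 - 7*m + 12) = m^2*(m - 3)*(m + 1)*(m - 4)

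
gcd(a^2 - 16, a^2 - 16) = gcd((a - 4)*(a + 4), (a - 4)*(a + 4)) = a^2 - 16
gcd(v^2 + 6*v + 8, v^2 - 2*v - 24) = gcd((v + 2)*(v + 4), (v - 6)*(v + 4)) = v + 4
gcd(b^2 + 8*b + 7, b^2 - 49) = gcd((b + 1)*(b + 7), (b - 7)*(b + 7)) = b + 7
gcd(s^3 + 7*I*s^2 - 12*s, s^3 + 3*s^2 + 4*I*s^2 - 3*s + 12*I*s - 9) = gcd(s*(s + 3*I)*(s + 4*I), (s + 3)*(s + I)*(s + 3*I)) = s + 3*I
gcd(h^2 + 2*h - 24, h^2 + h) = 1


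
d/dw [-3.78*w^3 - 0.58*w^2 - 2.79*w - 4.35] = -11.34*w^2 - 1.16*w - 2.79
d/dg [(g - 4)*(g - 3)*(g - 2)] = 3*g^2 - 18*g + 26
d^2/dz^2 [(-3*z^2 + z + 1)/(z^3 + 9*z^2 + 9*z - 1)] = 6*(-z^6 + z^5 + 38*z^4 + 122*z^3 + 65*z^2 + 91*z + 32)/(z^9 + 27*z^8 + 270*z^7 + 1212*z^6 + 2376*z^5 + 1890*z^4 + 246*z^3 - 216*z^2 + 27*z - 1)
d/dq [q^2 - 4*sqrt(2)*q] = 2*q - 4*sqrt(2)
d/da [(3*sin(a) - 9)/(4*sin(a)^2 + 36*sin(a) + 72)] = 3*(6*sin(a) + cos(a)^2 + 44)*cos(a)/(4*(sin(a)^2 + 9*sin(a) + 18)^2)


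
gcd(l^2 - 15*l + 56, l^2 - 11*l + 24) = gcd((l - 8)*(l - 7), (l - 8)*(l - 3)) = l - 8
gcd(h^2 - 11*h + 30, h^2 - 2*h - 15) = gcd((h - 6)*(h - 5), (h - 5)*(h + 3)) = h - 5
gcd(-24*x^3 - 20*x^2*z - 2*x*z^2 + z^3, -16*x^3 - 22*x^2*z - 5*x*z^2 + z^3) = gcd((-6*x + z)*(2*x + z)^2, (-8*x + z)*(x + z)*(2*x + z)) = 2*x + z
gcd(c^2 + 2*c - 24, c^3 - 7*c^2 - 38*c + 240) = c + 6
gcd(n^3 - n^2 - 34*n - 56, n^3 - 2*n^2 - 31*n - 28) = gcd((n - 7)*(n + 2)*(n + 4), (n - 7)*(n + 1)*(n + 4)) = n^2 - 3*n - 28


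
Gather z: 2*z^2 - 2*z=2*z^2 - 2*z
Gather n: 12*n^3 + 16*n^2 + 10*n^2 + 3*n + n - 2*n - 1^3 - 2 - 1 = 12*n^3 + 26*n^2 + 2*n - 4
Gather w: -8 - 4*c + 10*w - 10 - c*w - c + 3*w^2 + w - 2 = -5*c + 3*w^2 + w*(11 - c) - 20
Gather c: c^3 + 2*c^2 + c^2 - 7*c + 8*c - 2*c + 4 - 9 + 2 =c^3 + 3*c^2 - c - 3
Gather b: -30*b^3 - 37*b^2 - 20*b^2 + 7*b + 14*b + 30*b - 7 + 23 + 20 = -30*b^3 - 57*b^2 + 51*b + 36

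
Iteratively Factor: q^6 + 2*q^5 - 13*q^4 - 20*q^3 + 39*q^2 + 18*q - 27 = (q - 3)*(q^5 + 5*q^4 + 2*q^3 - 14*q^2 - 3*q + 9) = (q - 3)*(q + 3)*(q^4 + 2*q^3 - 4*q^2 - 2*q + 3) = (q - 3)*(q - 1)*(q + 3)*(q^3 + 3*q^2 - q - 3) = (q - 3)*(q - 1)*(q + 1)*(q + 3)*(q^2 + 2*q - 3) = (q - 3)*(q - 1)*(q + 1)*(q + 3)^2*(q - 1)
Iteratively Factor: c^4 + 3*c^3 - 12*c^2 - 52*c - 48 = (c + 2)*(c^3 + c^2 - 14*c - 24) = (c + 2)^2*(c^2 - c - 12) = (c + 2)^2*(c + 3)*(c - 4)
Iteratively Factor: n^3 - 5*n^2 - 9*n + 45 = (n - 5)*(n^2 - 9) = (n - 5)*(n + 3)*(n - 3)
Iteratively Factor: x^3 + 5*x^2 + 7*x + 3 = (x + 1)*(x^2 + 4*x + 3) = (x + 1)*(x + 3)*(x + 1)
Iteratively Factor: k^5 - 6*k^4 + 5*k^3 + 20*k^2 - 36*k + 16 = (k - 2)*(k^4 - 4*k^3 - 3*k^2 + 14*k - 8) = (k - 2)*(k + 2)*(k^3 - 6*k^2 + 9*k - 4) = (k - 4)*(k - 2)*(k + 2)*(k^2 - 2*k + 1) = (k - 4)*(k - 2)*(k - 1)*(k + 2)*(k - 1)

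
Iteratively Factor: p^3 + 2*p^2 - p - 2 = (p + 1)*(p^2 + p - 2) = (p + 1)*(p + 2)*(p - 1)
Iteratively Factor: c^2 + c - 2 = (c - 1)*(c + 2)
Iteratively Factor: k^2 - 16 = (k - 4)*(k + 4)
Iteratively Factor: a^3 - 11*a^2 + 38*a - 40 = (a - 2)*(a^2 - 9*a + 20) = (a - 4)*(a - 2)*(a - 5)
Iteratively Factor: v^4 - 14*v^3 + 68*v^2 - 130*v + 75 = (v - 5)*(v^3 - 9*v^2 + 23*v - 15) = (v - 5)^2*(v^2 - 4*v + 3) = (v - 5)^2*(v - 1)*(v - 3)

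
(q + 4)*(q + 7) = q^2 + 11*q + 28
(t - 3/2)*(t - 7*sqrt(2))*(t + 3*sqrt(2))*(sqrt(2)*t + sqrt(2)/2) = sqrt(2)*t^4 - 8*t^3 - sqrt(2)*t^3 - 171*sqrt(2)*t^2/4 + 8*t^2 + 6*t + 42*sqrt(2)*t + 63*sqrt(2)/2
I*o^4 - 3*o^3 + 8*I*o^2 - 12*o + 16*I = (o - 2*I)*(o + 2*I)*(o + 4*I)*(I*o + 1)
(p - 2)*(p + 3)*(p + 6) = p^3 + 7*p^2 - 36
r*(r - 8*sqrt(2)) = r^2 - 8*sqrt(2)*r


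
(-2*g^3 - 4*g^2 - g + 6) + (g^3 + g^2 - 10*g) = -g^3 - 3*g^2 - 11*g + 6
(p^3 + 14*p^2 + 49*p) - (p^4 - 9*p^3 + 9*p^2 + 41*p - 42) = -p^4 + 10*p^3 + 5*p^2 + 8*p + 42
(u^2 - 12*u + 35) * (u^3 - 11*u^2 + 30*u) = u^5 - 23*u^4 + 197*u^3 - 745*u^2 + 1050*u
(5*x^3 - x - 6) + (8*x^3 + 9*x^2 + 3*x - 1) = 13*x^3 + 9*x^2 + 2*x - 7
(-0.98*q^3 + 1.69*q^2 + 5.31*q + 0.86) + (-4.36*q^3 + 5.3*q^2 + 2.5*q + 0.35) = -5.34*q^3 + 6.99*q^2 + 7.81*q + 1.21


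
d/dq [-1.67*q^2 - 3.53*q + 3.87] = -3.34*q - 3.53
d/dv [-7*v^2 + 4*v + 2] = 4 - 14*v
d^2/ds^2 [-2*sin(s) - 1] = 2*sin(s)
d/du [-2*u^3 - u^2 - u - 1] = -6*u^2 - 2*u - 1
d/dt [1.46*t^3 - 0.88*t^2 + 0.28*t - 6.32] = 4.38*t^2 - 1.76*t + 0.28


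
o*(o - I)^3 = o^4 - 3*I*o^3 - 3*o^2 + I*o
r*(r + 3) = r^2 + 3*r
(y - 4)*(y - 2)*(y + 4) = y^3 - 2*y^2 - 16*y + 32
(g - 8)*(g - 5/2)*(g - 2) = g^3 - 25*g^2/2 + 41*g - 40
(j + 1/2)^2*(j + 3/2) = j^3 + 5*j^2/2 + 7*j/4 + 3/8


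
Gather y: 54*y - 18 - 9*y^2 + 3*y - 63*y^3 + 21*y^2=-63*y^3 + 12*y^2 + 57*y - 18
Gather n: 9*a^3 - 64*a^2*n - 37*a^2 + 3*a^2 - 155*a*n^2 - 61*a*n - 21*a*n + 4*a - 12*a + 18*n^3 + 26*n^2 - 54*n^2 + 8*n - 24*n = 9*a^3 - 34*a^2 - 8*a + 18*n^3 + n^2*(-155*a - 28) + n*(-64*a^2 - 82*a - 16)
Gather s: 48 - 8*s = 48 - 8*s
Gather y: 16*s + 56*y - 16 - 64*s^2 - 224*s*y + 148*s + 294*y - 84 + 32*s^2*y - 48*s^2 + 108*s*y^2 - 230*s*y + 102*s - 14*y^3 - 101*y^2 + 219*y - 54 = -112*s^2 + 266*s - 14*y^3 + y^2*(108*s - 101) + y*(32*s^2 - 454*s + 569) - 154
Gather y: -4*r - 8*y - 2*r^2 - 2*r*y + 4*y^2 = -2*r^2 - 4*r + 4*y^2 + y*(-2*r - 8)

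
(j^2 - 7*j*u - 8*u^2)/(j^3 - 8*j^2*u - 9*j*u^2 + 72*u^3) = (-j - u)/(-j^2 + 9*u^2)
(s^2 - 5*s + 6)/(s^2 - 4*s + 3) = (s - 2)/(s - 1)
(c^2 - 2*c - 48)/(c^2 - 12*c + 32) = (c + 6)/(c - 4)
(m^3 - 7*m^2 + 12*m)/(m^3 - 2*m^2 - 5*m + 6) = m*(m - 4)/(m^2 + m - 2)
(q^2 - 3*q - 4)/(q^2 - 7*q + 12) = (q + 1)/(q - 3)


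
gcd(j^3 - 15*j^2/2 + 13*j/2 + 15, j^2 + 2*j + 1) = j + 1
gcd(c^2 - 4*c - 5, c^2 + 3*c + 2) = c + 1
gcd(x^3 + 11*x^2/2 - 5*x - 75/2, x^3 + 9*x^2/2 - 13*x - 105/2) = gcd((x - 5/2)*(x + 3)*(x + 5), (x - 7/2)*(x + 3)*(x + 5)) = x^2 + 8*x + 15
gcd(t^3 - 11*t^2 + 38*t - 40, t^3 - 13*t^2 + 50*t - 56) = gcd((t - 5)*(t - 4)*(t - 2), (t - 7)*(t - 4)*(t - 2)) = t^2 - 6*t + 8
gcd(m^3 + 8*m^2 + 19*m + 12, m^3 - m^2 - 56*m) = 1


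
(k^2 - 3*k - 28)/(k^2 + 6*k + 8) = (k - 7)/(k + 2)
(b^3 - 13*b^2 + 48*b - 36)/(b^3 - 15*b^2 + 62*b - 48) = (b - 6)/(b - 8)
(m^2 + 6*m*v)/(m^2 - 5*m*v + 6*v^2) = m*(m + 6*v)/(m^2 - 5*m*v + 6*v^2)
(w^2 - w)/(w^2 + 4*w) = (w - 1)/(w + 4)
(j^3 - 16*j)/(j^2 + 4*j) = j - 4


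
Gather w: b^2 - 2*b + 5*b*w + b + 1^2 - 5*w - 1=b^2 - b + w*(5*b - 5)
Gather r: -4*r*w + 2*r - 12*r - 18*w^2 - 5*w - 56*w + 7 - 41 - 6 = r*(-4*w - 10) - 18*w^2 - 61*w - 40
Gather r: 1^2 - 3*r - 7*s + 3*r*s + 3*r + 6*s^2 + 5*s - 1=3*r*s + 6*s^2 - 2*s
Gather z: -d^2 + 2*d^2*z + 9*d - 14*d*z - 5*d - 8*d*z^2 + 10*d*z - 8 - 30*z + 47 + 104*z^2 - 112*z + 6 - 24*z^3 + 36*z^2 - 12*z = -d^2 + 4*d - 24*z^3 + z^2*(140 - 8*d) + z*(2*d^2 - 4*d - 154) + 45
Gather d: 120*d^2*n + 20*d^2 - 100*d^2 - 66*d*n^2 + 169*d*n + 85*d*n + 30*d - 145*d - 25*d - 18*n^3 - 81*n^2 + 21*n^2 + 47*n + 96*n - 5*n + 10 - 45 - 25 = d^2*(120*n - 80) + d*(-66*n^2 + 254*n - 140) - 18*n^3 - 60*n^2 + 138*n - 60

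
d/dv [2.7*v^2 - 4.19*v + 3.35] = 5.4*v - 4.19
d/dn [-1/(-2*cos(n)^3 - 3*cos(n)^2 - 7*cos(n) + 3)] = 4*(6*cos(n)^2 + 6*cos(n) + 7)*sin(n)/(-6*sin(n)^2 + 17*cos(n) + cos(3*n))^2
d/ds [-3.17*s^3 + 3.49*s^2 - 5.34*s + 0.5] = -9.51*s^2 + 6.98*s - 5.34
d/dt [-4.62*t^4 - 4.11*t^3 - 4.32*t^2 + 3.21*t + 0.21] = -18.48*t^3 - 12.33*t^2 - 8.64*t + 3.21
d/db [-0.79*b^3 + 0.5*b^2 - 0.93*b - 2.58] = -2.37*b^2 + 1.0*b - 0.93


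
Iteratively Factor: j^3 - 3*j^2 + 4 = (j - 2)*(j^2 - j - 2) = (j - 2)*(j + 1)*(j - 2)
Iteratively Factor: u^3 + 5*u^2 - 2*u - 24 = (u + 4)*(u^2 + u - 6) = (u - 2)*(u + 4)*(u + 3)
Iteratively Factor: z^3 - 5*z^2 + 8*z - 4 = (z - 1)*(z^2 - 4*z + 4) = (z - 2)*(z - 1)*(z - 2)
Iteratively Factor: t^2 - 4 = (t + 2)*(t - 2)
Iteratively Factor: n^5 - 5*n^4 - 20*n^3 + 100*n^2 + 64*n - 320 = (n - 4)*(n^4 - n^3 - 24*n^2 + 4*n + 80) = (n - 4)*(n + 4)*(n^3 - 5*n^2 - 4*n + 20) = (n - 4)*(n + 2)*(n + 4)*(n^2 - 7*n + 10) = (n - 4)*(n - 2)*(n + 2)*(n + 4)*(n - 5)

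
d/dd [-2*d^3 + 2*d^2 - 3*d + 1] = -6*d^2 + 4*d - 3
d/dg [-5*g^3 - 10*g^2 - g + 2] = -15*g^2 - 20*g - 1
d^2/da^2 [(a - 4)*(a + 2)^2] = 6*a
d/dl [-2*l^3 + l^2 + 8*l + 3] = -6*l^2 + 2*l + 8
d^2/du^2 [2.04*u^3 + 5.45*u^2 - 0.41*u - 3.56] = 12.24*u + 10.9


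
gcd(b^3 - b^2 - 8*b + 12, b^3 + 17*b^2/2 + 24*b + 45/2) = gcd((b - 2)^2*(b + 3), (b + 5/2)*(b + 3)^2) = b + 3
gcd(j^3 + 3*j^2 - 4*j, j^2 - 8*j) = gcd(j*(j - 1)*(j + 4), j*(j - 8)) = j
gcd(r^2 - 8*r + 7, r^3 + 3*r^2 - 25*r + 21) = r - 1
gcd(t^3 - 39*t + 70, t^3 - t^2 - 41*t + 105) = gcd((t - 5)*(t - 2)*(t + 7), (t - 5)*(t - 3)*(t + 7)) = t^2 + 2*t - 35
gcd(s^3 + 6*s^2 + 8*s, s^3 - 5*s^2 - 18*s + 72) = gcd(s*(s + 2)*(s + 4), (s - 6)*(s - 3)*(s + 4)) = s + 4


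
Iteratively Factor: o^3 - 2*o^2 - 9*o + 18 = (o - 2)*(o^2 - 9) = (o - 3)*(o - 2)*(o + 3)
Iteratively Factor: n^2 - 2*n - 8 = (n - 4)*(n + 2)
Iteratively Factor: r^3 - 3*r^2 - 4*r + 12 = (r - 3)*(r^2 - 4) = (r - 3)*(r - 2)*(r + 2)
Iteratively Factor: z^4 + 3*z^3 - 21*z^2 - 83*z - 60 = (z + 3)*(z^3 - 21*z - 20) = (z + 1)*(z + 3)*(z^2 - z - 20) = (z - 5)*(z + 1)*(z + 3)*(z + 4)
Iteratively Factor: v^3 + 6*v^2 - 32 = (v - 2)*(v^2 + 8*v + 16) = (v - 2)*(v + 4)*(v + 4)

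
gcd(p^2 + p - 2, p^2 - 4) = p + 2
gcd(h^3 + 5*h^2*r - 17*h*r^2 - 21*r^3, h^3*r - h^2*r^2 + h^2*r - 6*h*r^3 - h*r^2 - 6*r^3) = -h + 3*r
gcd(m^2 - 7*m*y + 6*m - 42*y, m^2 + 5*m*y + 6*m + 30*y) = m + 6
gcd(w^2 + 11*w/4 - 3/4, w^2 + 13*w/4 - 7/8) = w - 1/4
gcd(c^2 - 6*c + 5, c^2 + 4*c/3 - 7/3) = c - 1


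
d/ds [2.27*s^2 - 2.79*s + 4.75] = 4.54*s - 2.79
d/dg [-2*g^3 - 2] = -6*g^2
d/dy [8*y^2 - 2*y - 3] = 16*y - 2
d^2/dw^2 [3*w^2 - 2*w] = 6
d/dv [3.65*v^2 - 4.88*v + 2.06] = 7.3*v - 4.88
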